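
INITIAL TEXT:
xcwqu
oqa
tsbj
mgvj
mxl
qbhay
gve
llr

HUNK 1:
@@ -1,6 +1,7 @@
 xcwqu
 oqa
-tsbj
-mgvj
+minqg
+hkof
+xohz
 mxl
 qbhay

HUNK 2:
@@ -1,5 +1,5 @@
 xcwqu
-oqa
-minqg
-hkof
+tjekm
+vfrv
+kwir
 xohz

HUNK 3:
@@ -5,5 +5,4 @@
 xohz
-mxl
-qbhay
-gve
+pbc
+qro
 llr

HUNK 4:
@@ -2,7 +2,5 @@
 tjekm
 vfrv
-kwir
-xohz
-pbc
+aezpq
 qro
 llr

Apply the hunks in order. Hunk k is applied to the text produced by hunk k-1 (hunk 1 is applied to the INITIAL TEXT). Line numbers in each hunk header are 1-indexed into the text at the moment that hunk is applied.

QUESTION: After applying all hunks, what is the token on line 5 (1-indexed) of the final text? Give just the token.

Answer: qro

Derivation:
Hunk 1: at line 1 remove [tsbj,mgvj] add [minqg,hkof,xohz] -> 9 lines: xcwqu oqa minqg hkof xohz mxl qbhay gve llr
Hunk 2: at line 1 remove [oqa,minqg,hkof] add [tjekm,vfrv,kwir] -> 9 lines: xcwqu tjekm vfrv kwir xohz mxl qbhay gve llr
Hunk 3: at line 5 remove [mxl,qbhay,gve] add [pbc,qro] -> 8 lines: xcwqu tjekm vfrv kwir xohz pbc qro llr
Hunk 4: at line 2 remove [kwir,xohz,pbc] add [aezpq] -> 6 lines: xcwqu tjekm vfrv aezpq qro llr
Final line 5: qro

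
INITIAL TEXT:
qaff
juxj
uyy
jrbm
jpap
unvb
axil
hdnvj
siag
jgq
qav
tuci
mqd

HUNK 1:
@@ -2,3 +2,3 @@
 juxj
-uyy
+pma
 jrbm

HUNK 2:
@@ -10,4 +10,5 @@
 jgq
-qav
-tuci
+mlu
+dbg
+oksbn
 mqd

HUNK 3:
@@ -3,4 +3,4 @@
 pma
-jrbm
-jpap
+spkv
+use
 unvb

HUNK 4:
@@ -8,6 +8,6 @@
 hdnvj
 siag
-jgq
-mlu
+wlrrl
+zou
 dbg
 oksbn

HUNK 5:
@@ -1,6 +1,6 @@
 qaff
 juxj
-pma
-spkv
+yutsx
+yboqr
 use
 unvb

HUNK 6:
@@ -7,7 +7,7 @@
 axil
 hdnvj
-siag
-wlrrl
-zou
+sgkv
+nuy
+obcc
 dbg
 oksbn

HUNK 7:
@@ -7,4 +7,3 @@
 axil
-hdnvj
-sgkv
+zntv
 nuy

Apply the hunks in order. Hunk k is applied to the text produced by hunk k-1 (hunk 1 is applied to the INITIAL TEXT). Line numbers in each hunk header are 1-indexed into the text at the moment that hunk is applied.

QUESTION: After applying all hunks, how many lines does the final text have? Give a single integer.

Answer: 13

Derivation:
Hunk 1: at line 2 remove [uyy] add [pma] -> 13 lines: qaff juxj pma jrbm jpap unvb axil hdnvj siag jgq qav tuci mqd
Hunk 2: at line 10 remove [qav,tuci] add [mlu,dbg,oksbn] -> 14 lines: qaff juxj pma jrbm jpap unvb axil hdnvj siag jgq mlu dbg oksbn mqd
Hunk 3: at line 3 remove [jrbm,jpap] add [spkv,use] -> 14 lines: qaff juxj pma spkv use unvb axil hdnvj siag jgq mlu dbg oksbn mqd
Hunk 4: at line 8 remove [jgq,mlu] add [wlrrl,zou] -> 14 lines: qaff juxj pma spkv use unvb axil hdnvj siag wlrrl zou dbg oksbn mqd
Hunk 5: at line 1 remove [pma,spkv] add [yutsx,yboqr] -> 14 lines: qaff juxj yutsx yboqr use unvb axil hdnvj siag wlrrl zou dbg oksbn mqd
Hunk 6: at line 7 remove [siag,wlrrl,zou] add [sgkv,nuy,obcc] -> 14 lines: qaff juxj yutsx yboqr use unvb axil hdnvj sgkv nuy obcc dbg oksbn mqd
Hunk 7: at line 7 remove [hdnvj,sgkv] add [zntv] -> 13 lines: qaff juxj yutsx yboqr use unvb axil zntv nuy obcc dbg oksbn mqd
Final line count: 13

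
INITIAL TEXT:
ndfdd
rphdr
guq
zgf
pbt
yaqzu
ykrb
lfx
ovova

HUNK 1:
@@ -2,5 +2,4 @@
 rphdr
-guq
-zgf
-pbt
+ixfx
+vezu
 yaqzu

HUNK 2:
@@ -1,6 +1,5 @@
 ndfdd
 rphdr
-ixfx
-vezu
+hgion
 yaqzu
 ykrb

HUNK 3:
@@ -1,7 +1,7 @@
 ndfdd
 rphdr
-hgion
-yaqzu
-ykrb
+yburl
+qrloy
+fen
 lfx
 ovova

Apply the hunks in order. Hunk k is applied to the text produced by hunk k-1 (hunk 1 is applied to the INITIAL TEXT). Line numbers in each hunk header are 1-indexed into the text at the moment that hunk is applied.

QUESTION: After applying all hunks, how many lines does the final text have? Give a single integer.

Answer: 7

Derivation:
Hunk 1: at line 2 remove [guq,zgf,pbt] add [ixfx,vezu] -> 8 lines: ndfdd rphdr ixfx vezu yaqzu ykrb lfx ovova
Hunk 2: at line 1 remove [ixfx,vezu] add [hgion] -> 7 lines: ndfdd rphdr hgion yaqzu ykrb lfx ovova
Hunk 3: at line 1 remove [hgion,yaqzu,ykrb] add [yburl,qrloy,fen] -> 7 lines: ndfdd rphdr yburl qrloy fen lfx ovova
Final line count: 7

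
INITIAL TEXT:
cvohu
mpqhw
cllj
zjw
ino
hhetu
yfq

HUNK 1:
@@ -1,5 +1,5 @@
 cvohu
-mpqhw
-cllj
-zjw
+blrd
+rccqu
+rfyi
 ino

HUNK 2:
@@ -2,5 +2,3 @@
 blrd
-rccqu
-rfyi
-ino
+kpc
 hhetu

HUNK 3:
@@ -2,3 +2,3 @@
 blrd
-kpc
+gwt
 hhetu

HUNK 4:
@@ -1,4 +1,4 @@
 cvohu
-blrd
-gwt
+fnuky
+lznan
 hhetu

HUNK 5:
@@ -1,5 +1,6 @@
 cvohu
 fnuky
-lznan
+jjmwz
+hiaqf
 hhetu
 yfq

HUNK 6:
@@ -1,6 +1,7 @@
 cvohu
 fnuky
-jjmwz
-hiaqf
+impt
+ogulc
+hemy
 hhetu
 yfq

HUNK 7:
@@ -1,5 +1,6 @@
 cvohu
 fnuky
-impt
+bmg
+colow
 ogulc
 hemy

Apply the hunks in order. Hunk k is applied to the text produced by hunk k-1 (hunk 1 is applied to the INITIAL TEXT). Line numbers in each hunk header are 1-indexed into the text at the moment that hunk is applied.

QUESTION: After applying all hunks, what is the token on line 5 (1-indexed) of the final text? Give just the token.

Answer: ogulc

Derivation:
Hunk 1: at line 1 remove [mpqhw,cllj,zjw] add [blrd,rccqu,rfyi] -> 7 lines: cvohu blrd rccqu rfyi ino hhetu yfq
Hunk 2: at line 2 remove [rccqu,rfyi,ino] add [kpc] -> 5 lines: cvohu blrd kpc hhetu yfq
Hunk 3: at line 2 remove [kpc] add [gwt] -> 5 lines: cvohu blrd gwt hhetu yfq
Hunk 4: at line 1 remove [blrd,gwt] add [fnuky,lznan] -> 5 lines: cvohu fnuky lznan hhetu yfq
Hunk 5: at line 1 remove [lznan] add [jjmwz,hiaqf] -> 6 lines: cvohu fnuky jjmwz hiaqf hhetu yfq
Hunk 6: at line 1 remove [jjmwz,hiaqf] add [impt,ogulc,hemy] -> 7 lines: cvohu fnuky impt ogulc hemy hhetu yfq
Hunk 7: at line 1 remove [impt] add [bmg,colow] -> 8 lines: cvohu fnuky bmg colow ogulc hemy hhetu yfq
Final line 5: ogulc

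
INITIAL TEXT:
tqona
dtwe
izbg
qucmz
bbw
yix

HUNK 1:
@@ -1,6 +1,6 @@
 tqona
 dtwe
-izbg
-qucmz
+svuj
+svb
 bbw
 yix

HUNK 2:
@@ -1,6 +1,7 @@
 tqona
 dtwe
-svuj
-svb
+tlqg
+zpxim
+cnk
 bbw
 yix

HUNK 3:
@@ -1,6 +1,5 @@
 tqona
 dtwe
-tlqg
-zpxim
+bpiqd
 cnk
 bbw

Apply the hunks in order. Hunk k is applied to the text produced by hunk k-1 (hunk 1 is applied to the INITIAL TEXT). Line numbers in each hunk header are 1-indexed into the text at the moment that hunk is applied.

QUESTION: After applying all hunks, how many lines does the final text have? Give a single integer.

Answer: 6

Derivation:
Hunk 1: at line 1 remove [izbg,qucmz] add [svuj,svb] -> 6 lines: tqona dtwe svuj svb bbw yix
Hunk 2: at line 1 remove [svuj,svb] add [tlqg,zpxim,cnk] -> 7 lines: tqona dtwe tlqg zpxim cnk bbw yix
Hunk 3: at line 1 remove [tlqg,zpxim] add [bpiqd] -> 6 lines: tqona dtwe bpiqd cnk bbw yix
Final line count: 6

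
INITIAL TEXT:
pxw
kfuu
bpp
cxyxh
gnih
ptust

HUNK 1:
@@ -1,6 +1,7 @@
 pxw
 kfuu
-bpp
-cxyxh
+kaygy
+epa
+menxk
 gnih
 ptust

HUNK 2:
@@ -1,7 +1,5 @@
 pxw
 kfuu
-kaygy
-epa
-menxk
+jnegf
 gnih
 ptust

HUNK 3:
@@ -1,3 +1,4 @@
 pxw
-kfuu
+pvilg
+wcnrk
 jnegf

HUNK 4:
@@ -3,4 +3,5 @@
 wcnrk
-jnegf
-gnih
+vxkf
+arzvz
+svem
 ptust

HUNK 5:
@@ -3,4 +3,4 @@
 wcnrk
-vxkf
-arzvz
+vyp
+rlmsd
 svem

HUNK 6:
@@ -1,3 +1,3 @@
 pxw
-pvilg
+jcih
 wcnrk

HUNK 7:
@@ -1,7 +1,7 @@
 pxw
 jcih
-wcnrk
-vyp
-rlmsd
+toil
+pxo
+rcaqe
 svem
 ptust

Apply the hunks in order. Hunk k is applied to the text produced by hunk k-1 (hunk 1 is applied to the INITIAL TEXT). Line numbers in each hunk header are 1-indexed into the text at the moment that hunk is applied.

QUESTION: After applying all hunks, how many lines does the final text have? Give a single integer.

Answer: 7

Derivation:
Hunk 1: at line 1 remove [bpp,cxyxh] add [kaygy,epa,menxk] -> 7 lines: pxw kfuu kaygy epa menxk gnih ptust
Hunk 2: at line 1 remove [kaygy,epa,menxk] add [jnegf] -> 5 lines: pxw kfuu jnegf gnih ptust
Hunk 3: at line 1 remove [kfuu] add [pvilg,wcnrk] -> 6 lines: pxw pvilg wcnrk jnegf gnih ptust
Hunk 4: at line 3 remove [jnegf,gnih] add [vxkf,arzvz,svem] -> 7 lines: pxw pvilg wcnrk vxkf arzvz svem ptust
Hunk 5: at line 3 remove [vxkf,arzvz] add [vyp,rlmsd] -> 7 lines: pxw pvilg wcnrk vyp rlmsd svem ptust
Hunk 6: at line 1 remove [pvilg] add [jcih] -> 7 lines: pxw jcih wcnrk vyp rlmsd svem ptust
Hunk 7: at line 1 remove [wcnrk,vyp,rlmsd] add [toil,pxo,rcaqe] -> 7 lines: pxw jcih toil pxo rcaqe svem ptust
Final line count: 7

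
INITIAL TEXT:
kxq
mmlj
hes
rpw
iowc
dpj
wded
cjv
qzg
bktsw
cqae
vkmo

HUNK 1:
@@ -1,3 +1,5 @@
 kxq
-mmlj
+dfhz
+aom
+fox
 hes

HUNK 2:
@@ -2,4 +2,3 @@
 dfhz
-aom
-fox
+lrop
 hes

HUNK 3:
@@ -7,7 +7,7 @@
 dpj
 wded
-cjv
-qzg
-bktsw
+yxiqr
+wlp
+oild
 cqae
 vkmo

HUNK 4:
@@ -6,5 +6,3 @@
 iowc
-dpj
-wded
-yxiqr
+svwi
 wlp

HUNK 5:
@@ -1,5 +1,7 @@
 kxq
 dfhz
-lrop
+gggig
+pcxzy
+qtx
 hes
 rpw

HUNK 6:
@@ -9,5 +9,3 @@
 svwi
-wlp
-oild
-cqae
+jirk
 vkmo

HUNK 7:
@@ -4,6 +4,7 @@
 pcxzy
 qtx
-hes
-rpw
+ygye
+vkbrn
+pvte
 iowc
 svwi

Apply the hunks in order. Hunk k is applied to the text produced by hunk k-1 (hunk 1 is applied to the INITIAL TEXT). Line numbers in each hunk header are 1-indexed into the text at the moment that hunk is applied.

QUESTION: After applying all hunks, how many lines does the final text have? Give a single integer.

Hunk 1: at line 1 remove [mmlj] add [dfhz,aom,fox] -> 14 lines: kxq dfhz aom fox hes rpw iowc dpj wded cjv qzg bktsw cqae vkmo
Hunk 2: at line 2 remove [aom,fox] add [lrop] -> 13 lines: kxq dfhz lrop hes rpw iowc dpj wded cjv qzg bktsw cqae vkmo
Hunk 3: at line 7 remove [cjv,qzg,bktsw] add [yxiqr,wlp,oild] -> 13 lines: kxq dfhz lrop hes rpw iowc dpj wded yxiqr wlp oild cqae vkmo
Hunk 4: at line 6 remove [dpj,wded,yxiqr] add [svwi] -> 11 lines: kxq dfhz lrop hes rpw iowc svwi wlp oild cqae vkmo
Hunk 5: at line 1 remove [lrop] add [gggig,pcxzy,qtx] -> 13 lines: kxq dfhz gggig pcxzy qtx hes rpw iowc svwi wlp oild cqae vkmo
Hunk 6: at line 9 remove [wlp,oild,cqae] add [jirk] -> 11 lines: kxq dfhz gggig pcxzy qtx hes rpw iowc svwi jirk vkmo
Hunk 7: at line 4 remove [hes,rpw] add [ygye,vkbrn,pvte] -> 12 lines: kxq dfhz gggig pcxzy qtx ygye vkbrn pvte iowc svwi jirk vkmo
Final line count: 12

Answer: 12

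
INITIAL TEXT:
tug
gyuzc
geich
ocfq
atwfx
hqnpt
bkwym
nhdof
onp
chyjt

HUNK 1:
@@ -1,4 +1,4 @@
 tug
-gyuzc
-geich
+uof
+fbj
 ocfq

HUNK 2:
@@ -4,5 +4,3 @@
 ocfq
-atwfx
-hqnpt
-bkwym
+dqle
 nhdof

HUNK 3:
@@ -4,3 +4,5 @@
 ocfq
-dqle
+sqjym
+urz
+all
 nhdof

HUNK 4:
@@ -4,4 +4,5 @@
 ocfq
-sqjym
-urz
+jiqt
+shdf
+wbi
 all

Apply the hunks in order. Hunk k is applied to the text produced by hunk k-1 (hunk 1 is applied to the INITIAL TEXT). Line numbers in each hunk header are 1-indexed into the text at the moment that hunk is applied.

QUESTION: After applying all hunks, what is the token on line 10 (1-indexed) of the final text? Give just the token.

Hunk 1: at line 1 remove [gyuzc,geich] add [uof,fbj] -> 10 lines: tug uof fbj ocfq atwfx hqnpt bkwym nhdof onp chyjt
Hunk 2: at line 4 remove [atwfx,hqnpt,bkwym] add [dqle] -> 8 lines: tug uof fbj ocfq dqle nhdof onp chyjt
Hunk 3: at line 4 remove [dqle] add [sqjym,urz,all] -> 10 lines: tug uof fbj ocfq sqjym urz all nhdof onp chyjt
Hunk 4: at line 4 remove [sqjym,urz] add [jiqt,shdf,wbi] -> 11 lines: tug uof fbj ocfq jiqt shdf wbi all nhdof onp chyjt
Final line 10: onp

Answer: onp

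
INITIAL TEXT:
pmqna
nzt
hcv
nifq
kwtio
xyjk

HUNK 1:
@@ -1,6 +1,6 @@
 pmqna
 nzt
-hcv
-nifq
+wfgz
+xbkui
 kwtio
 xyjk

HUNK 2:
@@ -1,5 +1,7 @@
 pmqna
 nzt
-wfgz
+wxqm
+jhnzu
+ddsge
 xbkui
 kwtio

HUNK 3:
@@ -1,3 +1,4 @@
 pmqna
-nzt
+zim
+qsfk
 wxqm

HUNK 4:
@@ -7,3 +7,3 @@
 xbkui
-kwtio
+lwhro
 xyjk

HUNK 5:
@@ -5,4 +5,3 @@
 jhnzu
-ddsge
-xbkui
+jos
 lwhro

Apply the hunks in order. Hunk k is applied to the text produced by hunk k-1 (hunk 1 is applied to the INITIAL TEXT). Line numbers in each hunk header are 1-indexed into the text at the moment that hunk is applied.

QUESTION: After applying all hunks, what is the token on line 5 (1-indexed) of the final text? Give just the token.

Hunk 1: at line 1 remove [hcv,nifq] add [wfgz,xbkui] -> 6 lines: pmqna nzt wfgz xbkui kwtio xyjk
Hunk 2: at line 1 remove [wfgz] add [wxqm,jhnzu,ddsge] -> 8 lines: pmqna nzt wxqm jhnzu ddsge xbkui kwtio xyjk
Hunk 3: at line 1 remove [nzt] add [zim,qsfk] -> 9 lines: pmqna zim qsfk wxqm jhnzu ddsge xbkui kwtio xyjk
Hunk 4: at line 7 remove [kwtio] add [lwhro] -> 9 lines: pmqna zim qsfk wxqm jhnzu ddsge xbkui lwhro xyjk
Hunk 5: at line 5 remove [ddsge,xbkui] add [jos] -> 8 lines: pmqna zim qsfk wxqm jhnzu jos lwhro xyjk
Final line 5: jhnzu

Answer: jhnzu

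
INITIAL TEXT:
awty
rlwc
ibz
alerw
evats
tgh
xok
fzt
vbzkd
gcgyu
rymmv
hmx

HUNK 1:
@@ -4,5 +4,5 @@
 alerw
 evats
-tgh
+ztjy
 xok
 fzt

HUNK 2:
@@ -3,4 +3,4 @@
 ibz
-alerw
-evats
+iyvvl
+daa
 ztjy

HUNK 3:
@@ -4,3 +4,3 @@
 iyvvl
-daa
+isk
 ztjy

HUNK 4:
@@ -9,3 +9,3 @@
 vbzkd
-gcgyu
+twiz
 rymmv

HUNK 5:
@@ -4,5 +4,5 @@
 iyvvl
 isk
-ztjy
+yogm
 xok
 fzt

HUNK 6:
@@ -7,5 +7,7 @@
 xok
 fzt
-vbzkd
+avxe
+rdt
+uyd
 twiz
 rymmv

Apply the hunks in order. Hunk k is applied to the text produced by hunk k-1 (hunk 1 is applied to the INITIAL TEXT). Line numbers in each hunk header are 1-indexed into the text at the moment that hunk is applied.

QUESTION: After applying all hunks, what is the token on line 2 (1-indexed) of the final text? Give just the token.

Hunk 1: at line 4 remove [tgh] add [ztjy] -> 12 lines: awty rlwc ibz alerw evats ztjy xok fzt vbzkd gcgyu rymmv hmx
Hunk 2: at line 3 remove [alerw,evats] add [iyvvl,daa] -> 12 lines: awty rlwc ibz iyvvl daa ztjy xok fzt vbzkd gcgyu rymmv hmx
Hunk 3: at line 4 remove [daa] add [isk] -> 12 lines: awty rlwc ibz iyvvl isk ztjy xok fzt vbzkd gcgyu rymmv hmx
Hunk 4: at line 9 remove [gcgyu] add [twiz] -> 12 lines: awty rlwc ibz iyvvl isk ztjy xok fzt vbzkd twiz rymmv hmx
Hunk 5: at line 4 remove [ztjy] add [yogm] -> 12 lines: awty rlwc ibz iyvvl isk yogm xok fzt vbzkd twiz rymmv hmx
Hunk 6: at line 7 remove [vbzkd] add [avxe,rdt,uyd] -> 14 lines: awty rlwc ibz iyvvl isk yogm xok fzt avxe rdt uyd twiz rymmv hmx
Final line 2: rlwc

Answer: rlwc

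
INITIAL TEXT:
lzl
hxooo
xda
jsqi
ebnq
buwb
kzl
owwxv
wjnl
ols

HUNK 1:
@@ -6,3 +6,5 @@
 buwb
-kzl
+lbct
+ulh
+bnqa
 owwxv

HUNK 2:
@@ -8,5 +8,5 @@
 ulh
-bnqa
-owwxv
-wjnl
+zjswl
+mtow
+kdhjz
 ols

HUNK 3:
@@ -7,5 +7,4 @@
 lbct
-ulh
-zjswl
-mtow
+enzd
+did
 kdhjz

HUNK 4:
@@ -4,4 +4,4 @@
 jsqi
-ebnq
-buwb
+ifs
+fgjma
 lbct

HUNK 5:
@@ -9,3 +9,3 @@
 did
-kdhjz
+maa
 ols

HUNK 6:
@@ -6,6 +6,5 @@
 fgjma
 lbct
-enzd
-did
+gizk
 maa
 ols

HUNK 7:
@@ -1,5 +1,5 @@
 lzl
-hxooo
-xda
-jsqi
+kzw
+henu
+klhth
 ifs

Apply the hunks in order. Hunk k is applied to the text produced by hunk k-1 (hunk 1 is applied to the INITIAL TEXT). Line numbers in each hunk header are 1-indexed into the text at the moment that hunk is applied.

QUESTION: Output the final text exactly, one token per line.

Hunk 1: at line 6 remove [kzl] add [lbct,ulh,bnqa] -> 12 lines: lzl hxooo xda jsqi ebnq buwb lbct ulh bnqa owwxv wjnl ols
Hunk 2: at line 8 remove [bnqa,owwxv,wjnl] add [zjswl,mtow,kdhjz] -> 12 lines: lzl hxooo xda jsqi ebnq buwb lbct ulh zjswl mtow kdhjz ols
Hunk 3: at line 7 remove [ulh,zjswl,mtow] add [enzd,did] -> 11 lines: lzl hxooo xda jsqi ebnq buwb lbct enzd did kdhjz ols
Hunk 4: at line 4 remove [ebnq,buwb] add [ifs,fgjma] -> 11 lines: lzl hxooo xda jsqi ifs fgjma lbct enzd did kdhjz ols
Hunk 5: at line 9 remove [kdhjz] add [maa] -> 11 lines: lzl hxooo xda jsqi ifs fgjma lbct enzd did maa ols
Hunk 6: at line 6 remove [enzd,did] add [gizk] -> 10 lines: lzl hxooo xda jsqi ifs fgjma lbct gizk maa ols
Hunk 7: at line 1 remove [hxooo,xda,jsqi] add [kzw,henu,klhth] -> 10 lines: lzl kzw henu klhth ifs fgjma lbct gizk maa ols

Answer: lzl
kzw
henu
klhth
ifs
fgjma
lbct
gizk
maa
ols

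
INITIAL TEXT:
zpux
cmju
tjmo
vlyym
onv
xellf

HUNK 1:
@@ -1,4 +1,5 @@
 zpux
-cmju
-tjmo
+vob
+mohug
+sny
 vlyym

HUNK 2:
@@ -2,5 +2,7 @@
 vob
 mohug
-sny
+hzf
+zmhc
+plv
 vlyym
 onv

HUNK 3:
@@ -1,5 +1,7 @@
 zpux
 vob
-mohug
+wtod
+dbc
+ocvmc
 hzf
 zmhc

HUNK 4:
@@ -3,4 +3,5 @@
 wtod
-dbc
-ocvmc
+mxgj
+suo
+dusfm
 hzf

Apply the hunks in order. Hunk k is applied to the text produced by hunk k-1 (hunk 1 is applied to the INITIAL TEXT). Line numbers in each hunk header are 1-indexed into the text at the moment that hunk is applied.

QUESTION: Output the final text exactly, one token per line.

Hunk 1: at line 1 remove [cmju,tjmo] add [vob,mohug,sny] -> 7 lines: zpux vob mohug sny vlyym onv xellf
Hunk 2: at line 2 remove [sny] add [hzf,zmhc,plv] -> 9 lines: zpux vob mohug hzf zmhc plv vlyym onv xellf
Hunk 3: at line 1 remove [mohug] add [wtod,dbc,ocvmc] -> 11 lines: zpux vob wtod dbc ocvmc hzf zmhc plv vlyym onv xellf
Hunk 4: at line 3 remove [dbc,ocvmc] add [mxgj,suo,dusfm] -> 12 lines: zpux vob wtod mxgj suo dusfm hzf zmhc plv vlyym onv xellf

Answer: zpux
vob
wtod
mxgj
suo
dusfm
hzf
zmhc
plv
vlyym
onv
xellf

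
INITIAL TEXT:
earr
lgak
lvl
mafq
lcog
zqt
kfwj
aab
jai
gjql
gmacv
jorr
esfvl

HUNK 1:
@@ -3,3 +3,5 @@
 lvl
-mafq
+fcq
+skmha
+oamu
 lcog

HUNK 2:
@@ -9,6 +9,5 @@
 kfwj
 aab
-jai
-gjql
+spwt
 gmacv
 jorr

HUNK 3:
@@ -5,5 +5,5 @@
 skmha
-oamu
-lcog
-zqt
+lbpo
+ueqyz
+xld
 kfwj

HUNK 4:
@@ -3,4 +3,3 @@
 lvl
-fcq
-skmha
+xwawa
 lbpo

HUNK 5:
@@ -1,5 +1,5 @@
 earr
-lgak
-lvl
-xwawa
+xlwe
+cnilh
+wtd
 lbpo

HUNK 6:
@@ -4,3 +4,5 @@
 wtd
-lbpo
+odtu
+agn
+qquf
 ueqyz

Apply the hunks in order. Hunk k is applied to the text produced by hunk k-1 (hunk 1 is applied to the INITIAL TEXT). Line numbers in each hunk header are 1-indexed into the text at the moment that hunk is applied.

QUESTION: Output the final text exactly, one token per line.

Hunk 1: at line 3 remove [mafq] add [fcq,skmha,oamu] -> 15 lines: earr lgak lvl fcq skmha oamu lcog zqt kfwj aab jai gjql gmacv jorr esfvl
Hunk 2: at line 9 remove [jai,gjql] add [spwt] -> 14 lines: earr lgak lvl fcq skmha oamu lcog zqt kfwj aab spwt gmacv jorr esfvl
Hunk 3: at line 5 remove [oamu,lcog,zqt] add [lbpo,ueqyz,xld] -> 14 lines: earr lgak lvl fcq skmha lbpo ueqyz xld kfwj aab spwt gmacv jorr esfvl
Hunk 4: at line 3 remove [fcq,skmha] add [xwawa] -> 13 lines: earr lgak lvl xwawa lbpo ueqyz xld kfwj aab spwt gmacv jorr esfvl
Hunk 5: at line 1 remove [lgak,lvl,xwawa] add [xlwe,cnilh,wtd] -> 13 lines: earr xlwe cnilh wtd lbpo ueqyz xld kfwj aab spwt gmacv jorr esfvl
Hunk 6: at line 4 remove [lbpo] add [odtu,agn,qquf] -> 15 lines: earr xlwe cnilh wtd odtu agn qquf ueqyz xld kfwj aab spwt gmacv jorr esfvl

Answer: earr
xlwe
cnilh
wtd
odtu
agn
qquf
ueqyz
xld
kfwj
aab
spwt
gmacv
jorr
esfvl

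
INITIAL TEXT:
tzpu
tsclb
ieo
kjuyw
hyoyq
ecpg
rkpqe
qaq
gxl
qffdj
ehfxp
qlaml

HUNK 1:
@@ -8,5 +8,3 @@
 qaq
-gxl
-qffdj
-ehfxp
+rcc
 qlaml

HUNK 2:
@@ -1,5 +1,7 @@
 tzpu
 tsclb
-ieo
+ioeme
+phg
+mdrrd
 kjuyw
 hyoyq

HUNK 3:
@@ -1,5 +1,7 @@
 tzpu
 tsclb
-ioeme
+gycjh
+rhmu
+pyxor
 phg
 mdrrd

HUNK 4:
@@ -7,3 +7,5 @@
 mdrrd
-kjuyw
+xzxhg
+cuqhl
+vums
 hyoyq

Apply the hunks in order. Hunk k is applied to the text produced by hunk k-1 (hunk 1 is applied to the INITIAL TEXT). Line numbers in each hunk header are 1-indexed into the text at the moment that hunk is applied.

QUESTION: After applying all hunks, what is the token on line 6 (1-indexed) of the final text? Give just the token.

Answer: phg

Derivation:
Hunk 1: at line 8 remove [gxl,qffdj,ehfxp] add [rcc] -> 10 lines: tzpu tsclb ieo kjuyw hyoyq ecpg rkpqe qaq rcc qlaml
Hunk 2: at line 1 remove [ieo] add [ioeme,phg,mdrrd] -> 12 lines: tzpu tsclb ioeme phg mdrrd kjuyw hyoyq ecpg rkpqe qaq rcc qlaml
Hunk 3: at line 1 remove [ioeme] add [gycjh,rhmu,pyxor] -> 14 lines: tzpu tsclb gycjh rhmu pyxor phg mdrrd kjuyw hyoyq ecpg rkpqe qaq rcc qlaml
Hunk 4: at line 7 remove [kjuyw] add [xzxhg,cuqhl,vums] -> 16 lines: tzpu tsclb gycjh rhmu pyxor phg mdrrd xzxhg cuqhl vums hyoyq ecpg rkpqe qaq rcc qlaml
Final line 6: phg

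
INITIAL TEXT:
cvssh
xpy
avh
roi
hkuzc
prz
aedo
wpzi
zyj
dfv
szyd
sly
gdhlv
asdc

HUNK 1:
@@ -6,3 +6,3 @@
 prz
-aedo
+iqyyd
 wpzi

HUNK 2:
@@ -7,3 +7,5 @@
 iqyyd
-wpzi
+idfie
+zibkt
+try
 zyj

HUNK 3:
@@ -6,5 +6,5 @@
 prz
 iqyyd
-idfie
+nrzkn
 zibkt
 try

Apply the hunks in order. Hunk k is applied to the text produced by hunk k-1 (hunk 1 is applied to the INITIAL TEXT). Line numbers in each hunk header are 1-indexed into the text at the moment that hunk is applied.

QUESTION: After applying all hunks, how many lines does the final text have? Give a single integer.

Hunk 1: at line 6 remove [aedo] add [iqyyd] -> 14 lines: cvssh xpy avh roi hkuzc prz iqyyd wpzi zyj dfv szyd sly gdhlv asdc
Hunk 2: at line 7 remove [wpzi] add [idfie,zibkt,try] -> 16 lines: cvssh xpy avh roi hkuzc prz iqyyd idfie zibkt try zyj dfv szyd sly gdhlv asdc
Hunk 3: at line 6 remove [idfie] add [nrzkn] -> 16 lines: cvssh xpy avh roi hkuzc prz iqyyd nrzkn zibkt try zyj dfv szyd sly gdhlv asdc
Final line count: 16

Answer: 16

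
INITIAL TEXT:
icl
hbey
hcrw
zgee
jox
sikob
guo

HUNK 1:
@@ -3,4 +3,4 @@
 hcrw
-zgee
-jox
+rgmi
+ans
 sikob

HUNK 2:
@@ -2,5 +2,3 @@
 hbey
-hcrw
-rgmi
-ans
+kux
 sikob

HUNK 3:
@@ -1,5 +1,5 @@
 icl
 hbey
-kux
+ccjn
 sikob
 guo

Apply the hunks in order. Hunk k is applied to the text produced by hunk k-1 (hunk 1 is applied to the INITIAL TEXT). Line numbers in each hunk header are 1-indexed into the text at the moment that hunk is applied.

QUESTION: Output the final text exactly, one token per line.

Answer: icl
hbey
ccjn
sikob
guo

Derivation:
Hunk 1: at line 3 remove [zgee,jox] add [rgmi,ans] -> 7 lines: icl hbey hcrw rgmi ans sikob guo
Hunk 2: at line 2 remove [hcrw,rgmi,ans] add [kux] -> 5 lines: icl hbey kux sikob guo
Hunk 3: at line 1 remove [kux] add [ccjn] -> 5 lines: icl hbey ccjn sikob guo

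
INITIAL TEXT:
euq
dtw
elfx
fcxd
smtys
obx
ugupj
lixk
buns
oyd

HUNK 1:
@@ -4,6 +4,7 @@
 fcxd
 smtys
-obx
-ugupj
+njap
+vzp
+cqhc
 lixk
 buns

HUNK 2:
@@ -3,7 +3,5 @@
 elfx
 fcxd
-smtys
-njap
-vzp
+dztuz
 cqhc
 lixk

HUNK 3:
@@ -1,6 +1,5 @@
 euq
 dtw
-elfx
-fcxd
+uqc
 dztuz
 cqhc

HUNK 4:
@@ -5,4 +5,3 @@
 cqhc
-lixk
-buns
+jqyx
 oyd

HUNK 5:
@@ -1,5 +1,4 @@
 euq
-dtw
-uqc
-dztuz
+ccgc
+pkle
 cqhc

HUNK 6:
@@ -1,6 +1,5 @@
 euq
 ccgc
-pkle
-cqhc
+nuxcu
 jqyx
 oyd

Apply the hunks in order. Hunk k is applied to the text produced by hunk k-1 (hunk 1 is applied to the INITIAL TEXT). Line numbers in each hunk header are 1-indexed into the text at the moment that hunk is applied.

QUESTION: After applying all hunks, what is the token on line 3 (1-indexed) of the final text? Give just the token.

Answer: nuxcu

Derivation:
Hunk 1: at line 4 remove [obx,ugupj] add [njap,vzp,cqhc] -> 11 lines: euq dtw elfx fcxd smtys njap vzp cqhc lixk buns oyd
Hunk 2: at line 3 remove [smtys,njap,vzp] add [dztuz] -> 9 lines: euq dtw elfx fcxd dztuz cqhc lixk buns oyd
Hunk 3: at line 1 remove [elfx,fcxd] add [uqc] -> 8 lines: euq dtw uqc dztuz cqhc lixk buns oyd
Hunk 4: at line 5 remove [lixk,buns] add [jqyx] -> 7 lines: euq dtw uqc dztuz cqhc jqyx oyd
Hunk 5: at line 1 remove [dtw,uqc,dztuz] add [ccgc,pkle] -> 6 lines: euq ccgc pkle cqhc jqyx oyd
Hunk 6: at line 1 remove [pkle,cqhc] add [nuxcu] -> 5 lines: euq ccgc nuxcu jqyx oyd
Final line 3: nuxcu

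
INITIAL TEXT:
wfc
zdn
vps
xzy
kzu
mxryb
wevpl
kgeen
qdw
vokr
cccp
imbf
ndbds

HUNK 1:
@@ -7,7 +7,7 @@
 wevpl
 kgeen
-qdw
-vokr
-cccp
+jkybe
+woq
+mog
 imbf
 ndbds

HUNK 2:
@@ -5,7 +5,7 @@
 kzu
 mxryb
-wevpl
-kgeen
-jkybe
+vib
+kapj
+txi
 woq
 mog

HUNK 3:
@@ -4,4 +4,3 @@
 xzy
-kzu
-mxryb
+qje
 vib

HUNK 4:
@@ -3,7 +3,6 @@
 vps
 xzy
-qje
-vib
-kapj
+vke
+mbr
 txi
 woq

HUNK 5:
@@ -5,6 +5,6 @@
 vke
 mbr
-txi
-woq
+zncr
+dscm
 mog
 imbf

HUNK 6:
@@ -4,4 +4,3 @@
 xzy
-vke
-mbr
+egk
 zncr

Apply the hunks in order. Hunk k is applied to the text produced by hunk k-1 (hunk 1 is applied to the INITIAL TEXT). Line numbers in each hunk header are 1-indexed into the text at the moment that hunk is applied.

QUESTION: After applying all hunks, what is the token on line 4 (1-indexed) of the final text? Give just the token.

Answer: xzy

Derivation:
Hunk 1: at line 7 remove [qdw,vokr,cccp] add [jkybe,woq,mog] -> 13 lines: wfc zdn vps xzy kzu mxryb wevpl kgeen jkybe woq mog imbf ndbds
Hunk 2: at line 5 remove [wevpl,kgeen,jkybe] add [vib,kapj,txi] -> 13 lines: wfc zdn vps xzy kzu mxryb vib kapj txi woq mog imbf ndbds
Hunk 3: at line 4 remove [kzu,mxryb] add [qje] -> 12 lines: wfc zdn vps xzy qje vib kapj txi woq mog imbf ndbds
Hunk 4: at line 3 remove [qje,vib,kapj] add [vke,mbr] -> 11 lines: wfc zdn vps xzy vke mbr txi woq mog imbf ndbds
Hunk 5: at line 5 remove [txi,woq] add [zncr,dscm] -> 11 lines: wfc zdn vps xzy vke mbr zncr dscm mog imbf ndbds
Hunk 6: at line 4 remove [vke,mbr] add [egk] -> 10 lines: wfc zdn vps xzy egk zncr dscm mog imbf ndbds
Final line 4: xzy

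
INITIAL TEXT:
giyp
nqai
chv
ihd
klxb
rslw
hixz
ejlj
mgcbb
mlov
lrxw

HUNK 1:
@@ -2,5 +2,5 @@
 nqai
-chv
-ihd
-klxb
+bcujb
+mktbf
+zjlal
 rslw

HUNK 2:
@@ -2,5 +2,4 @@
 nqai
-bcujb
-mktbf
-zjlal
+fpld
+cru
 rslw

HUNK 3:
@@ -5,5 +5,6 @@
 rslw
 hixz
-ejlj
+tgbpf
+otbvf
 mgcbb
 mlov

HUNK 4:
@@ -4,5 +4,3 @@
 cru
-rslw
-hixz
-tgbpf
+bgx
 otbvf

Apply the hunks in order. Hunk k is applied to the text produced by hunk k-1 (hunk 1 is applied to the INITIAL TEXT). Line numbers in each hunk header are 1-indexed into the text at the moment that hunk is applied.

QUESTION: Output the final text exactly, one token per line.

Hunk 1: at line 2 remove [chv,ihd,klxb] add [bcujb,mktbf,zjlal] -> 11 lines: giyp nqai bcujb mktbf zjlal rslw hixz ejlj mgcbb mlov lrxw
Hunk 2: at line 2 remove [bcujb,mktbf,zjlal] add [fpld,cru] -> 10 lines: giyp nqai fpld cru rslw hixz ejlj mgcbb mlov lrxw
Hunk 3: at line 5 remove [ejlj] add [tgbpf,otbvf] -> 11 lines: giyp nqai fpld cru rslw hixz tgbpf otbvf mgcbb mlov lrxw
Hunk 4: at line 4 remove [rslw,hixz,tgbpf] add [bgx] -> 9 lines: giyp nqai fpld cru bgx otbvf mgcbb mlov lrxw

Answer: giyp
nqai
fpld
cru
bgx
otbvf
mgcbb
mlov
lrxw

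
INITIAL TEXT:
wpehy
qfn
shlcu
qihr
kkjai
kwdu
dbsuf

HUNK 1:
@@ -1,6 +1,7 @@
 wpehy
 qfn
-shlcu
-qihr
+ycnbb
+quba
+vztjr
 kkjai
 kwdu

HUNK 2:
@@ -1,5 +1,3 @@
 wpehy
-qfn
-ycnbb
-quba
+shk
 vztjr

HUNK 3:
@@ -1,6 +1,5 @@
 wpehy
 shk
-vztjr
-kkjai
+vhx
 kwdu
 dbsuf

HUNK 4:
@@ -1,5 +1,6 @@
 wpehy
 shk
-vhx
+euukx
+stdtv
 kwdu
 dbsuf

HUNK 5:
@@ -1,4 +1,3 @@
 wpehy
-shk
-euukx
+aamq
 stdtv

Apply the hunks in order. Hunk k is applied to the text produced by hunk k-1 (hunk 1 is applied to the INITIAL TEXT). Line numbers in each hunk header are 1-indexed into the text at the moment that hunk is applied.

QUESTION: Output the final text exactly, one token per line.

Answer: wpehy
aamq
stdtv
kwdu
dbsuf

Derivation:
Hunk 1: at line 1 remove [shlcu,qihr] add [ycnbb,quba,vztjr] -> 8 lines: wpehy qfn ycnbb quba vztjr kkjai kwdu dbsuf
Hunk 2: at line 1 remove [qfn,ycnbb,quba] add [shk] -> 6 lines: wpehy shk vztjr kkjai kwdu dbsuf
Hunk 3: at line 1 remove [vztjr,kkjai] add [vhx] -> 5 lines: wpehy shk vhx kwdu dbsuf
Hunk 4: at line 1 remove [vhx] add [euukx,stdtv] -> 6 lines: wpehy shk euukx stdtv kwdu dbsuf
Hunk 5: at line 1 remove [shk,euukx] add [aamq] -> 5 lines: wpehy aamq stdtv kwdu dbsuf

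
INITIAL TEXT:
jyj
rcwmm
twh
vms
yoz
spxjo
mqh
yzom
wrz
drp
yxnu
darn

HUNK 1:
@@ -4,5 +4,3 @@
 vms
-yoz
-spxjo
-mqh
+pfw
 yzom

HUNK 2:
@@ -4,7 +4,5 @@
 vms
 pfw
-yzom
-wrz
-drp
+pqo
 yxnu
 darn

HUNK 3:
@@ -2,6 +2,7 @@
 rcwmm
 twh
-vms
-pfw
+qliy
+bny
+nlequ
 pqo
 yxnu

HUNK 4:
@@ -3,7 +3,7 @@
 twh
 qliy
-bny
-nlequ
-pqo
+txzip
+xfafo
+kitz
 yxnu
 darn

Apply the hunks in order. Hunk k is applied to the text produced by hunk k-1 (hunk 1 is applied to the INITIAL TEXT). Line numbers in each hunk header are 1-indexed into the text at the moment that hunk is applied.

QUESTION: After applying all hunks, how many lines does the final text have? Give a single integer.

Hunk 1: at line 4 remove [yoz,spxjo,mqh] add [pfw] -> 10 lines: jyj rcwmm twh vms pfw yzom wrz drp yxnu darn
Hunk 2: at line 4 remove [yzom,wrz,drp] add [pqo] -> 8 lines: jyj rcwmm twh vms pfw pqo yxnu darn
Hunk 3: at line 2 remove [vms,pfw] add [qliy,bny,nlequ] -> 9 lines: jyj rcwmm twh qliy bny nlequ pqo yxnu darn
Hunk 4: at line 3 remove [bny,nlequ,pqo] add [txzip,xfafo,kitz] -> 9 lines: jyj rcwmm twh qliy txzip xfafo kitz yxnu darn
Final line count: 9

Answer: 9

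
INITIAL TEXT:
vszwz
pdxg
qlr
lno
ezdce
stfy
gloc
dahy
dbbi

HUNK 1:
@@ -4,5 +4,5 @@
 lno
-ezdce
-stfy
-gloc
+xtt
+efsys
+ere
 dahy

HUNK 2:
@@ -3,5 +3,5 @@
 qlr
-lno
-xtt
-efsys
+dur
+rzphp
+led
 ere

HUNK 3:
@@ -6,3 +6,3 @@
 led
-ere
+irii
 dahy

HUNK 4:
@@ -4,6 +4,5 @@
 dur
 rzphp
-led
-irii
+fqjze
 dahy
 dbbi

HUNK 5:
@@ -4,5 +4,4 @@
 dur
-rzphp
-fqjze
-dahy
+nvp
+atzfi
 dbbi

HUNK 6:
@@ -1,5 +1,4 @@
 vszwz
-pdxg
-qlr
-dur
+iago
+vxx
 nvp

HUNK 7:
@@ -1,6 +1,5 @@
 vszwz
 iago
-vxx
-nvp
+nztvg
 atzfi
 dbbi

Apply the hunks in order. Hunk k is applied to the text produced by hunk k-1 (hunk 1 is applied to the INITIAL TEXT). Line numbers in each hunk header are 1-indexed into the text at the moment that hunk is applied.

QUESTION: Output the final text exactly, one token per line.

Answer: vszwz
iago
nztvg
atzfi
dbbi

Derivation:
Hunk 1: at line 4 remove [ezdce,stfy,gloc] add [xtt,efsys,ere] -> 9 lines: vszwz pdxg qlr lno xtt efsys ere dahy dbbi
Hunk 2: at line 3 remove [lno,xtt,efsys] add [dur,rzphp,led] -> 9 lines: vszwz pdxg qlr dur rzphp led ere dahy dbbi
Hunk 3: at line 6 remove [ere] add [irii] -> 9 lines: vszwz pdxg qlr dur rzphp led irii dahy dbbi
Hunk 4: at line 4 remove [led,irii] add [fqjze] -> 8 lines: vszwz pdxg qlr dur rzphp fqjze dahy dbbi
Hunk 5: at line 4 remove [rzphp,fqjze,dahy] add [nvp,atzfi] -> 7 lines: vszwz pdxg qlr dur nvp atzfi dbbi
Hunk 6: at line 1 remove [pdxg,qlr,dur] add [iago,vxx] -> 6 lines: vszwz iago vxx nvp atzfi dbbi
Hunk 7: at line 1 remove [vxx,nvp] add [nztvg] -> 5 lines: vszwz iago nztvg atzfi dbbi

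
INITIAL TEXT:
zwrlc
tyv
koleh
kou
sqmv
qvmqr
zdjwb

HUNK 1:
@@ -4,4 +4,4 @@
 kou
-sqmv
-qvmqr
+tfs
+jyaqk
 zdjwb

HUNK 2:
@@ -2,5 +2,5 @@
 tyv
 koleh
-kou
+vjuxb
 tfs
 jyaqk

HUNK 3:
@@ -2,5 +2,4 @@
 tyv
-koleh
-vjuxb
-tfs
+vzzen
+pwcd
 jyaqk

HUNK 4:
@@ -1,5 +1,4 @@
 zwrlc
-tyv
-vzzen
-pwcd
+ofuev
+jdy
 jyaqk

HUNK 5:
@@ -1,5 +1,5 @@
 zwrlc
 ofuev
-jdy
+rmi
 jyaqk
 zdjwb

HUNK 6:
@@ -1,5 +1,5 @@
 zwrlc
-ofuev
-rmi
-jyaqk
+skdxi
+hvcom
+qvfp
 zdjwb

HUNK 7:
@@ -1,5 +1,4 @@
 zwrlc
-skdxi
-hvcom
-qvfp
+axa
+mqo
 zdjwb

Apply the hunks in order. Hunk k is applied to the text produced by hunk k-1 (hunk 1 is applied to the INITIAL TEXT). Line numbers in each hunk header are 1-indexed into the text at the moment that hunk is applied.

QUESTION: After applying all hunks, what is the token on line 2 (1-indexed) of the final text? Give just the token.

Hunk 1: at line 4 remove [sqmv,qvmqr] add [tfs,jyaqk] -> 7 lines: zwrlc tyv koleh kou tfs jyaqk zdjwb
Hunk 2: at line 2 remove [kou] add [vjuxb] -> 7 lines: zwrlc tyv koleh vjuxb tfs jyaqk zdjwb
Hunk 3: at line 2 remove [koleh,vjuxb,tfs] add [vzzen,pwcd] -> 6 lines: zwrlc tyv vzzen pwcd jyaqk zdjwb
Hunk 4: at line 1 remove [tyv,vzzen,pwcd] add [ofuev,jdy] -> 5 lines: zwrlc ofuev jdy jyaqk zdjwb
Hunk 5: at line 1 remove [jdy] add [rmi] -> 5 lines: zwrlc ofuev rmi jyaqk zdjwb
Hunk 6: at line 1 remove [ofuev,rmi,jyaqk] add [skdxi,hvcom,qvfp] -> 5 lines: zwrlc skdxi hvcom qvfp zdjwb
Hunk 7: at line 1 remove [skdxi,hvcom,qvfp] add [axa,mqo] -> 4 lines: zwrlc axa mqo zdjwb
Final line 2: axa

Answer: axa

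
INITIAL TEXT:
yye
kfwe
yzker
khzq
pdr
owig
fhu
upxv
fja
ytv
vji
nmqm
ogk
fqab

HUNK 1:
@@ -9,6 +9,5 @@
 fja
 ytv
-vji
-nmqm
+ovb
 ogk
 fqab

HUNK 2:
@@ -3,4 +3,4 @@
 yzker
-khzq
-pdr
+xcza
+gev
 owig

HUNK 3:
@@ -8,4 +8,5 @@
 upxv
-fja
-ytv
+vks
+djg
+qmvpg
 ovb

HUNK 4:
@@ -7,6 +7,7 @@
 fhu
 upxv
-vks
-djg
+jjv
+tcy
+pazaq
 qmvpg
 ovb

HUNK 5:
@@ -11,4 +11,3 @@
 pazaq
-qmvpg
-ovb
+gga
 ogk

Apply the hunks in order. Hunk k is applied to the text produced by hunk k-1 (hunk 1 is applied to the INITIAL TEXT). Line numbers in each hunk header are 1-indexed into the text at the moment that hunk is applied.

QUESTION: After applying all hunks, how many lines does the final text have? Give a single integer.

Hunk 1: at line 9 remove [vji,nmqm] add [ovb] -> 13 lines: yye kfwe yzker khzq pdr owig fhu upxv fja ytv ovb ogk fqab
Hunk 2: at line 3 remove [khzq,pdr] add [xcza,gev] -> 13 lines: yye kfwe yzker xcza gev owig fhu upxv fja ytv ovb ogk fqab
Hunk 3: at line 8 remove [fja,ytv] add [vks,djg,qmvpg] -> 14 lines: yye kfwe yzker xcza gev owig fhu upxv vks djg qmvpg ovb ogk fqab
Hunk 4: at line 7 remove [vks,djg] add [jjv,tcy,pazaq] -> 15 lines: yye kfwe yzker xcza gev owig fhu upxv jjv tcy pazaq qmvpg ovb ogk fqab
Hunk 5: at line 11 remove [qmvpg,ovb] add [gga] -> 14 lines: yye kfwe yzker xcza gev owig fhu upxv jjv tcy pazaq gga ogk fqab
Final line count: 14

Answer: 14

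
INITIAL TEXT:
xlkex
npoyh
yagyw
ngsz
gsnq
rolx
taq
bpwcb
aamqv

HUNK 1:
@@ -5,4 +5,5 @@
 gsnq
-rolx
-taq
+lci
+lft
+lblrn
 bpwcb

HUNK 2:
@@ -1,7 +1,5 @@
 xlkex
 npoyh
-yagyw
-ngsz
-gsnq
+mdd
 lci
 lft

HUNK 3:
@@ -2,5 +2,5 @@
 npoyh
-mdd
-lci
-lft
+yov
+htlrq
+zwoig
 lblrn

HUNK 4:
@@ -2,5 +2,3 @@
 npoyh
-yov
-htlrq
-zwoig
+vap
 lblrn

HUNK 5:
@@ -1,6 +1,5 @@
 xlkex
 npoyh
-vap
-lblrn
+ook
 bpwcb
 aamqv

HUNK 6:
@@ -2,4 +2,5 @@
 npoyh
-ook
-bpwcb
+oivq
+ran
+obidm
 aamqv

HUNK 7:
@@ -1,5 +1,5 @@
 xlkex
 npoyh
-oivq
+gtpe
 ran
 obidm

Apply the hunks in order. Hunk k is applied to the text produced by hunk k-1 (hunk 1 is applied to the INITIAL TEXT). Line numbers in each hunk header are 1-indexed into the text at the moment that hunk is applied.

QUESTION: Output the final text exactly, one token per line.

Answer: xlkex
npoyh
gtpe
ran
obidm
aamqv

Derivation:
Hunk 1: at line 5 remove [rolx,taq] add [lci,lft,lblrn] -> 10 lines: xlkex npoyh yagyw ngsz gsnq lci lft lblrn bpwcb aamqv
Hunk 2: at line 1 remove [yagyw,ngsz,gsnq] add [mdd] -> 8 lines: xlkex npoyh mdd lci lft lblrn bpwcb aamqv
Hunk 3: at line 2 remove [mdd,lci,lft] add [yov,htlrq,zwoig] -> 8 lines: xlkex npoyh yov htlrq zwoig lblrn bpwcb aamqv
Hunk 4: at line 2 remove [yov,htlrq,zwoig] add [vap] -> 6 lines: xlkex npoyh vap lblrn bpwcb aamqv
Hunk 5: at line 1 remove [vap,lblrn] add [ook] -> 5 lines: xlkex npoyh ook bpwcb aamqv
Hunk 6: at line 2 remove [ook,bpwcb] add [oivq,ran,obidm] -> 6 lines: xlkex npoyh oivq ran obidm aamqv
Hunk 7: at line 1 remove [oivq] add [gtpe] -> 6 lines: xlkex npoyh gtpe ran obidm aamqv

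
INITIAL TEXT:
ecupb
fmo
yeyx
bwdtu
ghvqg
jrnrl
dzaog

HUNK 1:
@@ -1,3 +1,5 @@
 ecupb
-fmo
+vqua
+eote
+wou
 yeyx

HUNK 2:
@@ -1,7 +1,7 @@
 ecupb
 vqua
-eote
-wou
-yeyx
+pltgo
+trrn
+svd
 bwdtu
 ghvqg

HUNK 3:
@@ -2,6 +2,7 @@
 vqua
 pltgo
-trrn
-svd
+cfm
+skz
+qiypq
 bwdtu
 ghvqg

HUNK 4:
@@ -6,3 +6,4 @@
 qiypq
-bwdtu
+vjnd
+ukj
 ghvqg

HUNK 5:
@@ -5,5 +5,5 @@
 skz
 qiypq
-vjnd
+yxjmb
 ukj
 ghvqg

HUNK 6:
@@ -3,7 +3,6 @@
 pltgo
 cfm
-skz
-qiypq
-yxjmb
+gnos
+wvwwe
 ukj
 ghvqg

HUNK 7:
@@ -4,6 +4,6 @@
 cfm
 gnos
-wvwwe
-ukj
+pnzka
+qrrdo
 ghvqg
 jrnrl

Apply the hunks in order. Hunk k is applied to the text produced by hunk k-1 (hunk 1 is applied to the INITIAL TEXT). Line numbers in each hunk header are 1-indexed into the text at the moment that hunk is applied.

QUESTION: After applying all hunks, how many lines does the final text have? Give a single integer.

Hunk 1: at line 1 remove [fmo] add [vqua,eote,wou] -> 9 lines: ecupb vqua eote wou yeyx bwdtu ghvqg jrnrl dzaog
Hunk 2: at line 1 remove [eote,wou,yeyx] add [pltgo,trrn,svd] -> 9 lines: ecupb vqua pltgo trrn svd bwdtu ghvqg jrnrl dzaog
Hunk 3: at line 2 remove [trrn,svd] add [cfm,skz,qiypq] -> 10 lines: ecupb vqua pltgo cfm skz qiypq bwdtu ghvqg jrnrl dzaog
Hunk 4: at line 6 remove [bwdtu] add [vjnd,ukj] -> 11 lines: ecupb vqua pltgo cfm skz qiypq vjnd ukj ghvqg jrnrl dzaog
Hunk 5: at line 5 remove [vjnd] add [yxjmb] -> 11 lines: ecupb vqua pltgo cfm skz qiypq yxjmb ukj ghvqg jrnrl dzaog
Hunk 6: at line 3 remove [skz,qiypq,yxjmb] add [gnos,wvwwe] -> 10 lines: ecupb vqua pltgo cfm gnos wvwwe ukj ghvqg jrnrl dzaog
Hunk 7: at line 4 remove [wvwwe,ukj] add [pnzka,qrrdo] -> 10 lines: ecupb vqua pltgo cfm gnos pnzka qrrdo ghvqg jrnrl dzaog
Final line count: 10

Answer: 10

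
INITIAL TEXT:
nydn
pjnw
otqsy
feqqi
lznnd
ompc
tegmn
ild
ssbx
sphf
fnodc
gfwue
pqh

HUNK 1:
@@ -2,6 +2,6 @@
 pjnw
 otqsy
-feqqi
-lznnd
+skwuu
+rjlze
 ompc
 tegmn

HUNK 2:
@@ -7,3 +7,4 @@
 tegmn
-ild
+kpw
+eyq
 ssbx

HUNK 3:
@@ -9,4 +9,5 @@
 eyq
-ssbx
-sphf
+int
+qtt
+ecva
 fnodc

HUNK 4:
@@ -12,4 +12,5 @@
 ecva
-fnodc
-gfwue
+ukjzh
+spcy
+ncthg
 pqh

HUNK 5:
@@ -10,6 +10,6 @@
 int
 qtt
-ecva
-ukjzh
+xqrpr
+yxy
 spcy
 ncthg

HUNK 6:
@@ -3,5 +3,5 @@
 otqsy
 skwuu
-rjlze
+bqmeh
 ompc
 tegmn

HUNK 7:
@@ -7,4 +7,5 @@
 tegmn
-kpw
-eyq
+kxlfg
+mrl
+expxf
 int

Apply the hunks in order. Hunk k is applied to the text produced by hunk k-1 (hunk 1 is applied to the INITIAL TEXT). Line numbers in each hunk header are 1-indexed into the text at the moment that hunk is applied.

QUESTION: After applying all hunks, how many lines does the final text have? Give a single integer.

Hunk 1: at line 2 remove [feqqi,lznnd] add [skwuu,rjlze] -> 13 lines: nydn pjnw otqsy skwuu rjlze ompc tegmn ild ssbx sphf fnodc gfwue pqh
Hunk 2: at line 7 remove [ild] add [kpw,eyq] -> 14 lines: nydn pjnw otqsy skwuu rjlze ompc tegmn kpw eyq ssbx sphf fnodc gfwue pqh
Hunk 3: at line 9 remove [ssbx,sphf] add [int,qtt,ecva] -> 15 lines: nydn pjnw otqsy skwuu rjlze ompc tegmn kpw eyq int qtt ecva fnodc gfwue pqh
Hunk 4: at line 12 remove [fnodc,gfwue] add [ukjzh,spcy,ncthg] -> 16 lines: nydn pjnw otqsy skwuu rjlze ompc tegmn kpw eyq int qtt ecva ukjzh spcy ncthg pqh
Hunk 5: at line 10 remove [ecva,ukjzh] add [xqrpr,yxy] -> 16 lines: nydn pjnw otqsy skwuu rjlze ompc tegmn kpw eyq int qtt xqrpr yxy spcy ncthg pqh
Hunk 6: at line 3 remove [rjlze] add [bqmeh] -> 16 lines: nydn pjnw otqsy skwuu bqmeh ompc tegmn kpw eyq int qtt xqrpr yxy spcy ncthg pqh
Hunk 7: at line 7 remove [kpw,eyq] add [kxlfg,mrl,expxf] -> 17 lines: nydn pjnw otqsy skwuu bqmeh ompc tegmn kxlfg mrl expxf int qtt xqrpr yxy spcy ncthg pqh
Final line count: 17

Answer: 17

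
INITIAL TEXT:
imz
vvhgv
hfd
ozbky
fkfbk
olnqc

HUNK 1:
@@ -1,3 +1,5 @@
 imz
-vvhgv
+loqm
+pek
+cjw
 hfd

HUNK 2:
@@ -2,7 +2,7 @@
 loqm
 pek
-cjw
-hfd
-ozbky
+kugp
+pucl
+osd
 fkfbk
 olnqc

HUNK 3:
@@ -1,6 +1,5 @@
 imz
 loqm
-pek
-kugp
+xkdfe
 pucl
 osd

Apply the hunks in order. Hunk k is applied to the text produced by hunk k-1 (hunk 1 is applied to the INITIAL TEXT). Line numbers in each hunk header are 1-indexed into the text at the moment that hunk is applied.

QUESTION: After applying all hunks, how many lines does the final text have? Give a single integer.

Answer: 7

Derivation:
Hunk 1: at line 1 remove [vvhgv] add [loqm,pek,cjw] -> 8 lines: imz loqm pek cjw hfd ozbky fkfbk olnqc
Hunk 2: at line 2 remove [cjw,hfd,ozbky] add [kugp,pucl,osd] -> 8 lines: imz loqm pek kugp pucl osd fkfbk olnqc
Hunk 3: at line 1 remove [pek,kugp] add [xkdfe] -> 7 lines: imz loqm xkdfe pucl osd fkfbk olnqc
Final line count: 7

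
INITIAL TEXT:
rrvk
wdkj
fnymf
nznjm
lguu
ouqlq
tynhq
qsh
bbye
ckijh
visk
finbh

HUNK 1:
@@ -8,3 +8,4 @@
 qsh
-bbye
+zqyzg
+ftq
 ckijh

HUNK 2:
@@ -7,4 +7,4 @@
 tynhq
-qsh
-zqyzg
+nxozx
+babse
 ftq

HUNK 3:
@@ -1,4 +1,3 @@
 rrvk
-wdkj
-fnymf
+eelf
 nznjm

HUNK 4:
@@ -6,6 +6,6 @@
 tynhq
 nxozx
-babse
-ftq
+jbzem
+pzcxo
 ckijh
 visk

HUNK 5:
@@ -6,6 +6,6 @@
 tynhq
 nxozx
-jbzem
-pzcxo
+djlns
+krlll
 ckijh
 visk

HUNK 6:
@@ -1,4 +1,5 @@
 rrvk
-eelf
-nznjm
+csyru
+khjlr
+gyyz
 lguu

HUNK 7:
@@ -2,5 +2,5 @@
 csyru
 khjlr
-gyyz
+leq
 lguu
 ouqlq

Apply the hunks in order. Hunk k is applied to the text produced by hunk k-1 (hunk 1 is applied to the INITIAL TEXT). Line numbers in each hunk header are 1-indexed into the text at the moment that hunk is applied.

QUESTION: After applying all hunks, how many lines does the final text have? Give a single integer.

Answer: 13

Derivation:
Hunk 1: at line 8 remove [bbye] add [zqyzg,ftq] -> 13 lines: rrvk wdkj fnymf nznjm lguu ouqlq tynhq qsh zqyzg ftq ckijh visk finbh
Hunk 2: at line 7 remove [qsh,zqyzg] add [nxozx,babse] -> 13 lines: rrvk wdkj fnymf nznjm lguu ouqlq tynhq nxozx babse ftq ckijh visk finbh
Hunk 3: at line 1 remove [wdkj,fnymf] add [eelf] -> 12 lines: rrvk eelf nznjm lguu ouqlq tynhq nxozx babse ftq ckijh visk finbh
Hunk 4: at line 6 remove [babse,ftq] add [jbzem,pzcxo] -> 12 lines: rrvk eelf nznjm lguu ouqlq tynhq nxozx jbzem pzcxo ckijh visk finbh
Hunk 5: at line 6 remove [jbzem,pzcxo] add [djlns,krlll] -> 12 lines: rrvk eelf nznjm lguu ouqlq tynhq nxozx djlns krlll ckijh visk finbh
Hunk 6: at line 1 remove [eelf,nznjm] add [csyru,khjlr,gyyz] -> 13 lines: rrvk csyru khjlr gyyz lguu ouqlq tynhq nxozx djlns krlll ckijh visk finbh
Hunk 7: at line 2 remove [gyyz] add [leq] -> 13 lines: rrvk csyru khjlr leq lguu ouqlq tynhq nxozx djlns krlll ckijh visk finbh
Final line count: 13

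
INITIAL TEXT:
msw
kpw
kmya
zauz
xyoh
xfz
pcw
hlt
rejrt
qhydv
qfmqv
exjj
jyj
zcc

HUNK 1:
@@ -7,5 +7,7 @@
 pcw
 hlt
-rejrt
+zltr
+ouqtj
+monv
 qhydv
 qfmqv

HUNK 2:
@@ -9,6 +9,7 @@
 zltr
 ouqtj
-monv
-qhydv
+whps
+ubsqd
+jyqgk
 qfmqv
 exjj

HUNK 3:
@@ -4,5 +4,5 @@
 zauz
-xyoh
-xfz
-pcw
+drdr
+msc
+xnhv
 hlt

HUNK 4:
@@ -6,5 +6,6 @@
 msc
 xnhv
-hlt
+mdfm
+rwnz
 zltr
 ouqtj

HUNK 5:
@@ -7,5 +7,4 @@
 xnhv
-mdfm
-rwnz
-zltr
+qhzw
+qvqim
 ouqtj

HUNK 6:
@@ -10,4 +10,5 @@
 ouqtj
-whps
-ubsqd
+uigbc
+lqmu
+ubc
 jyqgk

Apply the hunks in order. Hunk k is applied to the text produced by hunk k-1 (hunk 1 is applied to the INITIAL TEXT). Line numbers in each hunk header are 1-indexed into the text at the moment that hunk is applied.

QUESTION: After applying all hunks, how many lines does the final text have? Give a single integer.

Answer: 18

Derivation:
Hunk 1: at line 7 remove [rejrt] add [zltr,ouqtj,monv] -> 16 lines: msw kpw kmya zauz xyoh xfz pcw hlt zltr ouqtj monv qhydv qfmqv exjj jyj zcc
Hunk 2: at line 9 remove [monv,qhydv] add [whps,ubsqd,jyqgk] -> 17 lines: msw kpw kmya zauz xyoh xfz pcw hlt zltr ouqtj whps ubsqd jyqgk qfmqv exjj jyj zcc
Hunk 3: at line 4 remove [xyoh,xfz,pcw] add [drdr,msc,xnhv] -> 17 lines: msw kpw kmya zauz drdr msc xnhv hlt zltr ouqtj whps ubsqd jyqgk qfmqv exjj jyj zcc
Hunk 4: at line 6 remove [hlt] add [mdfm,rwnz] -> 18 lines: msw kpw kmya zauz drdr msc xnhv mdfm rwnz zltr ouqtj whps ubsqd jyqgk qfmqv exjj jyj zcc
Hunk 5: at line 7 remove [mdfm,rwnz,zltr] add [qhzw,qvqim] -> 17 lines: msw kpw kmya zauz drdr msc xnhv qhzw qvqim ouqtj whps ubsqd jyqgk qfmqv exjj jyj zcc
Hunk 6: at line 10 remove [whps,ubsqd] add [uigbc,lqmu,ubc] -> 18 lines: msw kpw kmya zauz drdr msc xnhv qhzw qvqim ouqtj uigbc lqmu ubc jyqgk qfmqv exjj jyj zcc
Final line count: 18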